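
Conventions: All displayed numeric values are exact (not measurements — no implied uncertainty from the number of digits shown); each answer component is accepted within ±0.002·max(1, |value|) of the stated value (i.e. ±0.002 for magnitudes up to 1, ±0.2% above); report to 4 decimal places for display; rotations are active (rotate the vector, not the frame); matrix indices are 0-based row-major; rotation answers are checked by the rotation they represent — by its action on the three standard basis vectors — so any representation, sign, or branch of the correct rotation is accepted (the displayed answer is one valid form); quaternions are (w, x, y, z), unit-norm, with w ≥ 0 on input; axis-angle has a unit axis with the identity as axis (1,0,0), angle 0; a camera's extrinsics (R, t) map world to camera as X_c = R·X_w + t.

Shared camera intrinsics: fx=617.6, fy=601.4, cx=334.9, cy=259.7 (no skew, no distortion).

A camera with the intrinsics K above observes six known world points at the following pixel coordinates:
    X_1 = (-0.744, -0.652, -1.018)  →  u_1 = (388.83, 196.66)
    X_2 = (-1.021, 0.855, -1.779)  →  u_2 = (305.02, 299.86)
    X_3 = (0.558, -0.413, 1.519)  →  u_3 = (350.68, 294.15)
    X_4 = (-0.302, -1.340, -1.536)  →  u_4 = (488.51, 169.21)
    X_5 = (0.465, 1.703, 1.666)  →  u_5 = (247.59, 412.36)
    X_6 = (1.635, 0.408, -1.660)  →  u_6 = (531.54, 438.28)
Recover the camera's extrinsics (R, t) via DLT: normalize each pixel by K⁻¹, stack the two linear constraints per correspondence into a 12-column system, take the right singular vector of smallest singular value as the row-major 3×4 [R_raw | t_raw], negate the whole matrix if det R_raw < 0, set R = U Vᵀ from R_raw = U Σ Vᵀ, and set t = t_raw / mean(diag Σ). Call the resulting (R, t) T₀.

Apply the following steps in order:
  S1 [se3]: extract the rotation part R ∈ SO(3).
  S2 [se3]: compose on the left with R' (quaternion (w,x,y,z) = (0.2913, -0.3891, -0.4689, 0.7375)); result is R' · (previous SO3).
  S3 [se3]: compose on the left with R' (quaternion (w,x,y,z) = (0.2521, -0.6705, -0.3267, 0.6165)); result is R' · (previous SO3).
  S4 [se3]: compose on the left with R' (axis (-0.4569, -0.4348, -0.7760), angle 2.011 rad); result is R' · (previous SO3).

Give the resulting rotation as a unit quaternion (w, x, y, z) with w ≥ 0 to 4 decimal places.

source (pnp_recover): camera pose = R=[0.6971 -0.5801 -0.4212; 0.6510 0.7583 0.0330; 0.3003 -0.2973 0.9063], t=(0.2300, 0.3900, 6.8904)
after S1 (rot_of_se3): [0.6971 -0.5801 -0.4212; 0.6510 0.7583 0.0330; 0.3003 -0.2973 0.9063]
after S2 (compose_so3): [-0.6643 0.5087 -0.5477; 0.1600 -0.6189 -0.7690; -0.7302 -0.5985 0.3297]
after S3 (compose_so3): [0.7268 0.5280 -0.4392; -0.5558 0.8279 0.0755; 0.4035 0.1892 0.8952]
after S4 (compose_so3): [-0.5957 0.7692 0.2313; 0.1436 -0.1814 0.9729; 0.7903 0.6127 -0.0024]

rotation (quat) = (0.2348, -0.3834, -0.5951, -0.6661)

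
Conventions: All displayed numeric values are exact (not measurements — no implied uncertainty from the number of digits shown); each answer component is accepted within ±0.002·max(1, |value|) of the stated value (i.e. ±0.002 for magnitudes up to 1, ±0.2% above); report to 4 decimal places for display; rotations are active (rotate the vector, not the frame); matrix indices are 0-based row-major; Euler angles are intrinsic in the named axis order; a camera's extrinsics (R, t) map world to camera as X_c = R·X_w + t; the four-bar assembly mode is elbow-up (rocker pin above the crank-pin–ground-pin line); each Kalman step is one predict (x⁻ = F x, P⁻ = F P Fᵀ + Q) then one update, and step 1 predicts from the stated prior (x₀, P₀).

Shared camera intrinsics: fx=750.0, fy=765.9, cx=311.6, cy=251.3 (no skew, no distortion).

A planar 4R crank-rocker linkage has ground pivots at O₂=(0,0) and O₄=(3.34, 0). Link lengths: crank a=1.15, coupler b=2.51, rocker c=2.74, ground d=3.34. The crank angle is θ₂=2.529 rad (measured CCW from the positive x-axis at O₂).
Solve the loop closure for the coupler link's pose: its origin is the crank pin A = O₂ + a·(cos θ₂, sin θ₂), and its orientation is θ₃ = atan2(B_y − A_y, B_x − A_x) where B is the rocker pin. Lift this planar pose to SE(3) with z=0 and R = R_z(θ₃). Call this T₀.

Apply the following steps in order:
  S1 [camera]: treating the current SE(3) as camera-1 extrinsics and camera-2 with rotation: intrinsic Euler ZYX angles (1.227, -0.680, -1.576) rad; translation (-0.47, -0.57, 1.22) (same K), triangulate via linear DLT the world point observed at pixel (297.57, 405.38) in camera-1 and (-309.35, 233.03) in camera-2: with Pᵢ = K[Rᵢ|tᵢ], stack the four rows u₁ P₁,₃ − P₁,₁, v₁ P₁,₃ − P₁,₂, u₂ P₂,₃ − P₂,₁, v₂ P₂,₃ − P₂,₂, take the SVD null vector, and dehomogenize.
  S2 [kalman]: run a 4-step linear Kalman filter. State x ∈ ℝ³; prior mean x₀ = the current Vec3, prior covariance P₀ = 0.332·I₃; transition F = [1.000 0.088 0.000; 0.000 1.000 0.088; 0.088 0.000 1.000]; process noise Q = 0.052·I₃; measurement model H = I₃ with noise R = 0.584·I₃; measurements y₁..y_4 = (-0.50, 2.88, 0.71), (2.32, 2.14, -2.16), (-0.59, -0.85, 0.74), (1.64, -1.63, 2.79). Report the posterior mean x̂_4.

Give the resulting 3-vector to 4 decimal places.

result = (0.8494, 0.0962, 1.0114)

source (fourbar_fk): coupler pose = R=[0.8880 -0.4599 0.0000; 0.4599 0.8880 0.0000; 0.0000 0.0000 1.0000], t=(-0.9409, 0.6612, 0.0000)
after S1 (triangulate): (0.6409, -0.7497, 1.4430)
after S2 (kf_track): (0.8494, 0.0962, 1.0114)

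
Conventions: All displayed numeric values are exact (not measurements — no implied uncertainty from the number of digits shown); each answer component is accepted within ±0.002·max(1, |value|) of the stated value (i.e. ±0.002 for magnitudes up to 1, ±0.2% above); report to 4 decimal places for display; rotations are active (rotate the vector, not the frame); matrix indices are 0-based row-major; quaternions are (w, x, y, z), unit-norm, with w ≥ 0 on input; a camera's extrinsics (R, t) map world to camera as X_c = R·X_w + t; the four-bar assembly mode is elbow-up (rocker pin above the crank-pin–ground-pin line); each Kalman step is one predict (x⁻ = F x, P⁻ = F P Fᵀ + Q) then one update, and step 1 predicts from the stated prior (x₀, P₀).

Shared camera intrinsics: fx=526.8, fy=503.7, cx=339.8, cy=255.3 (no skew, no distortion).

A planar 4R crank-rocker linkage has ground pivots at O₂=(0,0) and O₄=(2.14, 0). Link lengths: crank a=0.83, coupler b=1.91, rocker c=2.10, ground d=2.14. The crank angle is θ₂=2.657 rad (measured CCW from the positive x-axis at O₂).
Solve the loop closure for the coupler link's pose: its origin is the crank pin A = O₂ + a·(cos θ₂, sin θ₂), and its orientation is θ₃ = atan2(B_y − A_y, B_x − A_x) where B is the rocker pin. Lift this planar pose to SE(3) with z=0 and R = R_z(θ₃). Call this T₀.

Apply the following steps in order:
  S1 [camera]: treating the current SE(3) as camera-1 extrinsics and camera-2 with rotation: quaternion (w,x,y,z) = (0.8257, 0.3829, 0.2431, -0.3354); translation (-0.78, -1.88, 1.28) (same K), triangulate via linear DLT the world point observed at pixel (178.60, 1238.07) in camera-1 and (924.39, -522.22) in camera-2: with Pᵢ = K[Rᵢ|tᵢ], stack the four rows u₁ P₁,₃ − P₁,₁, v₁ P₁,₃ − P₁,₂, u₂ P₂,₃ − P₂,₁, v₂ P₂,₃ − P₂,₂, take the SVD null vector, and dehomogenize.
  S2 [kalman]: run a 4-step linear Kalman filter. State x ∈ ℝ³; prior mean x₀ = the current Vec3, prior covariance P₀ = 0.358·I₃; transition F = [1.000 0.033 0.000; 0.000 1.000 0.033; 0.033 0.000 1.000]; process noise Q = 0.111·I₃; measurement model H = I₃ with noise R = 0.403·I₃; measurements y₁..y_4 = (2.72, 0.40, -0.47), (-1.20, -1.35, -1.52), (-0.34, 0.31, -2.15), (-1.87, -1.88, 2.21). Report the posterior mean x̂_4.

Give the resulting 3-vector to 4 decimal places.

result = (-0.5958, -0.7337, 0.2131)

source (fourbar_fk): coupler pose = R=[0.7807 -0.6248 0.0000; 0.6248 0.7807 0.0000; 0.0000 0.0000 1.0000], t=(-0.7344, 0.3867, 0.0000)
after S1 (triangulate): (1.8547, 1.9029, 1.5536)
after S2 (kf_track): (-0.5958, -0.7337, 0.2131)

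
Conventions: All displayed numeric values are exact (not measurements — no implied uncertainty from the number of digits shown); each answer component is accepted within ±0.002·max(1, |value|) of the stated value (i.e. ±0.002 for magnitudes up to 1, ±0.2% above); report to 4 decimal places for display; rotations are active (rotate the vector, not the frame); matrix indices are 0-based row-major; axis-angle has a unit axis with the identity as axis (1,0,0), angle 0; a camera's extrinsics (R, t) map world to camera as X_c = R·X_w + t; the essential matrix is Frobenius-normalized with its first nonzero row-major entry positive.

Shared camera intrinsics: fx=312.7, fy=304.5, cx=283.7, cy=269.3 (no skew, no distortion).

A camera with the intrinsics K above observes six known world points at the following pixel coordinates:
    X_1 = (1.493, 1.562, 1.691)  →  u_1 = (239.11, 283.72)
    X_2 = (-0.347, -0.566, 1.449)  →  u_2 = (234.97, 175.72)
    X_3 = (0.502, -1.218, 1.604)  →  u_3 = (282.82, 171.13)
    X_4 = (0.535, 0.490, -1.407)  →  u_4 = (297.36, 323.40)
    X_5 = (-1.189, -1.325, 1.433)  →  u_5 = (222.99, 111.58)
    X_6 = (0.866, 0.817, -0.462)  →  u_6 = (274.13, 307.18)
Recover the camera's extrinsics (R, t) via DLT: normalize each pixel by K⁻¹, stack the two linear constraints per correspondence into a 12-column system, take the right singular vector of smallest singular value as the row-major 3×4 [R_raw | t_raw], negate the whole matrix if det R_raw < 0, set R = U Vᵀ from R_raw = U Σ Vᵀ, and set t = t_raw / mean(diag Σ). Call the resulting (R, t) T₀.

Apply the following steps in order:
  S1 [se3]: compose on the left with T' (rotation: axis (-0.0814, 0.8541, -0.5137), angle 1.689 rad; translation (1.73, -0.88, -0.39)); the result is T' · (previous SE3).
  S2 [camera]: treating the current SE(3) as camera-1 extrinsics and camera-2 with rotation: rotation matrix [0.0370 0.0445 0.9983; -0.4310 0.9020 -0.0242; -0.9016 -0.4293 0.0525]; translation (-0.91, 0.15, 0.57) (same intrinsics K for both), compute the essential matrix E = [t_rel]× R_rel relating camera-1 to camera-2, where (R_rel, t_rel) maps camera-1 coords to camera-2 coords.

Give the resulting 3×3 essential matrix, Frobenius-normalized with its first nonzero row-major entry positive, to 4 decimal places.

matrix = [0.1809 0.3932 0.0849; 0.2230 0.1827 -0.6371; 0.1787 0.4625 0.2658]

source (pnp_recover): camera pose = R=[0.6711 -0.6151 -0.4139; 0.3757 0.7634 -0.5255; 0.6392 0.1972 0.7433], t=(-0.4400, -0.5000, 5.1906)
after S1 (compose_se3): R=[0.6603 0.5745 0.4837; -0.3943 0.8133 -0.4278; -0.6392 0.0918 0.7635], t=(6.2074, -3.0965, 1.1674)
after S2 (essential): [0.1809 0.3932 0.0849; 0.2230 0.1827 -0.6371; 0.1787 0.4625 0.2658]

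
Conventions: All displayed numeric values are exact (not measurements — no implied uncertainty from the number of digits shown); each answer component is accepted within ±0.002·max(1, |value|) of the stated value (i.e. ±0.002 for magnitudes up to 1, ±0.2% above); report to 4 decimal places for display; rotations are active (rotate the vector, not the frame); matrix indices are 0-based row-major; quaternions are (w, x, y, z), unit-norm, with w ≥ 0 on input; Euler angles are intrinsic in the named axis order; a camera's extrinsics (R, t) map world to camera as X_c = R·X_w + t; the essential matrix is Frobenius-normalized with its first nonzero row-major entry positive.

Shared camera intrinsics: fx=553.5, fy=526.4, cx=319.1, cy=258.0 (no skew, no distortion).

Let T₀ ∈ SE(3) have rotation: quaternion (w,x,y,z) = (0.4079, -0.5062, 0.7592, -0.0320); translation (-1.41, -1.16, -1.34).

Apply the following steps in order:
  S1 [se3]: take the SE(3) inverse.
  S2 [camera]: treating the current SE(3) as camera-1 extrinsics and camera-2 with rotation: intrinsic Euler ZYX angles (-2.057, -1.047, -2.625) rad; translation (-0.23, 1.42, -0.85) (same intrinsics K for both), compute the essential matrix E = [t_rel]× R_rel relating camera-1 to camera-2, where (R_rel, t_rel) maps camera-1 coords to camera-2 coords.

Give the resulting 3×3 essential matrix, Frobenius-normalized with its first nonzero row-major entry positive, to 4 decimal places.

after S1 (invert_se3): R=[-0.1548 -0.7947 -0.5869; -0.7425 0.4855 -0.4615; 0.6517 0.3644 -0.6652], t=(-1.9266, -1.1022, 0.4502)
after S2 (essential): [0.3350 -0.1761 0.5562; -0.2473 0.2015 -0.0338; -0.3519 0.3761 0.4232]

matrix = [0.3350 -0.1761 0.5562; -0.2473 0.2015 -0.0338; -0.3519 0.3761 0.4232]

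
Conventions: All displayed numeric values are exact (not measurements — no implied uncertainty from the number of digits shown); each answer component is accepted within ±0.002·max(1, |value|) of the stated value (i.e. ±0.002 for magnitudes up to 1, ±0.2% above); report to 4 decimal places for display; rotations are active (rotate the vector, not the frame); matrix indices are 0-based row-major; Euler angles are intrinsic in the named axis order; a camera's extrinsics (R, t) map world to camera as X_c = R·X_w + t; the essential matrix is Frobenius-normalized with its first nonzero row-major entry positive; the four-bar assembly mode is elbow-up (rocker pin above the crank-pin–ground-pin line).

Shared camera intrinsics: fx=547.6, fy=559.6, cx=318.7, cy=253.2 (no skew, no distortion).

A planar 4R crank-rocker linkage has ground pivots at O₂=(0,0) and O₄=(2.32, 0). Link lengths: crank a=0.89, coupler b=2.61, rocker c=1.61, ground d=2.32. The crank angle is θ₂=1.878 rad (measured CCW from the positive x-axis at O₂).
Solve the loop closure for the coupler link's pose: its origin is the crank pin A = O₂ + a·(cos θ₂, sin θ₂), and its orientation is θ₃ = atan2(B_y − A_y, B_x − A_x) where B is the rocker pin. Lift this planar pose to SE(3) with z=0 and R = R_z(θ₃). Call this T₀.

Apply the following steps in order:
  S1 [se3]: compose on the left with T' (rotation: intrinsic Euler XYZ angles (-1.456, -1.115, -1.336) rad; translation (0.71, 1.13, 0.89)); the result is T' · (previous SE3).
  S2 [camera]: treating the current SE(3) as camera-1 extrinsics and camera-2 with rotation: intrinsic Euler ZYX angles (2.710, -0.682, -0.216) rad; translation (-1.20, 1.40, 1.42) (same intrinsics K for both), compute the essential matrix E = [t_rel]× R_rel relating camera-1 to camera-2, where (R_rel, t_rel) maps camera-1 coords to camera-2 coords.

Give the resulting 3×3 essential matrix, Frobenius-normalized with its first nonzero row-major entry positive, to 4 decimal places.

source (fourbar_fk): coupler pose = R=[0.9568 -0.2908 0.0000; 0.2908 0.9568 0.0000; 0.0000 0.0000 1.0000], t=(-0.2691, 0.8483, 0.0000)
after S1 (compose_se3): R=[0.2225 0.3798 -0.8979; 0.3520 0.8276 0.4373; 0.9092 -0.4134 0.0504], t=(1.0456, 1.8627, 0.5123)
after S2 (essential): [0.4226 -0.4556 -0.2763; 0.0782 0.2010 0.2309; -0.5251 -0.1562 -0.3707]

matrix = [0.4226 -0.4556 -0.2763; 0.0782 0.2010 0.2309; -0.5251 -0.1562 -0.3707]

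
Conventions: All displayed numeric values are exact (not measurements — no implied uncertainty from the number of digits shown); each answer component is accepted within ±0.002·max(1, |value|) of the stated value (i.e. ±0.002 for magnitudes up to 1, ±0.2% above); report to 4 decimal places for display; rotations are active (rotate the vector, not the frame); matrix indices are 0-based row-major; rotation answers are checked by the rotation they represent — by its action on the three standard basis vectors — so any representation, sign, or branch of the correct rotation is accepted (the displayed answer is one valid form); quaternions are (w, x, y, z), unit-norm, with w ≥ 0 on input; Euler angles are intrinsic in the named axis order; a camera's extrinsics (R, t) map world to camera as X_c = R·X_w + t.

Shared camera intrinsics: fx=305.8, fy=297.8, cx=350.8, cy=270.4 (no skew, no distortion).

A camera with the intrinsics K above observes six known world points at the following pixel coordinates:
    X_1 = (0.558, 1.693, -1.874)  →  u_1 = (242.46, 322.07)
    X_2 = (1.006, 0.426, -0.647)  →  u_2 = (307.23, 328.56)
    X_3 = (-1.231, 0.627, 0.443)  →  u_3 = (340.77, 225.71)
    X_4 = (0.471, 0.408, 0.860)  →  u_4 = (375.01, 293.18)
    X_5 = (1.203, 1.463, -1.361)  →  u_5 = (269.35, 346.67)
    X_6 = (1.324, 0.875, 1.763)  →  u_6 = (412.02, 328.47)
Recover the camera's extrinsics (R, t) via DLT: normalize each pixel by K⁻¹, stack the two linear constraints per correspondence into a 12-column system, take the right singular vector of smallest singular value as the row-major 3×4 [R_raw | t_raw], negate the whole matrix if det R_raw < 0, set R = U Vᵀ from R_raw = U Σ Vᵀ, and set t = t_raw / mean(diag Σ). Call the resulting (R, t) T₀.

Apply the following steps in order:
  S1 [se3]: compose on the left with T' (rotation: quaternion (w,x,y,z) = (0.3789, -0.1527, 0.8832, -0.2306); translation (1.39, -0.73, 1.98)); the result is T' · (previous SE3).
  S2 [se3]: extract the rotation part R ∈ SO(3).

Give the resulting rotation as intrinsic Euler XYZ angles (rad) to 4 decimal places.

source (pnp_recover): camera pose = R=[0.1665 -0.2606 0.9510; 0.9575 0.2731 -0.0928; -0.2355 0.9260 0.2950], t=(-0.2802, 0.0102, 5.9234)
after S1 (compose_se3): R=[-0.3760 0.8326 -0.4066; 0.8057 0.0771 -0.5873; -0.4576 -0.5485 -0.6998], t=(5.9568, -2.3240, -1.4504)
after S2 (rot_of_se3): [-0.3760 0.8326 -0.4066; 0.8057 0.0771 -0.5873; -0.4576 -0.5485 -0.6998]

rotation (euler_xyz) = (2.4434, -0.4188, -1.9950)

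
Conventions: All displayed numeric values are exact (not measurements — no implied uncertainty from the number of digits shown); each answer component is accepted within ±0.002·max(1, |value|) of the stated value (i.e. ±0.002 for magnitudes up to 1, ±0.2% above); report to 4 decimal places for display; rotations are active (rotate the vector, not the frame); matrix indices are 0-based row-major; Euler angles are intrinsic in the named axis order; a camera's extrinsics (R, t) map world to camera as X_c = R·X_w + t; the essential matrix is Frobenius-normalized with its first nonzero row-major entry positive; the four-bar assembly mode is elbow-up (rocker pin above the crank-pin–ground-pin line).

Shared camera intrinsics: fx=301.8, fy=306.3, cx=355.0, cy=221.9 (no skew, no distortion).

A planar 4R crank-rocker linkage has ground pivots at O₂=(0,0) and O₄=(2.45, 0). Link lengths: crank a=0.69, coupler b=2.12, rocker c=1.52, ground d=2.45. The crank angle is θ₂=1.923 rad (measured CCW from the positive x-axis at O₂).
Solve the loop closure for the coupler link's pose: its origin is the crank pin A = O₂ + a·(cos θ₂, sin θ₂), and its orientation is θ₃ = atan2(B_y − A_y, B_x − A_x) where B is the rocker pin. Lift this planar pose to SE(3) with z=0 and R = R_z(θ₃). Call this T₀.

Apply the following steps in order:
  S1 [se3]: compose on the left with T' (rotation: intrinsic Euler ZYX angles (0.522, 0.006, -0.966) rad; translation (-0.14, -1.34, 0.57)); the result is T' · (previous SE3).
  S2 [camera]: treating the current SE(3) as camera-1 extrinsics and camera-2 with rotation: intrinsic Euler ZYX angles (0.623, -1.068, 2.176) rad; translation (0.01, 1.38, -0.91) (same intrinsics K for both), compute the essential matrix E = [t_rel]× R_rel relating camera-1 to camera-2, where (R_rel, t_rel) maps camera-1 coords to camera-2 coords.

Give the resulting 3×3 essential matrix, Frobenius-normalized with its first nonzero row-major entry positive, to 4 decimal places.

source (fourbar_fk): coupler pose = R=[0.9427 -0.3335 0.0000; 0.3335 0.9427 0.0000; 0.0000 0.0000 1.0000], t=(-0.2380, 0.6476, 0.0000)
after S1 (compose_se3): R=[0.7212 -0.5604 -0.4072; 0.6336 0.2960 0.7148; -0.2800 -0.7735 0.5686], t=(-0.5327, -1.1411, 0.0387)
after S2 (essential): [0.3286 0.2716 -0.4068; -0.2055 -0.2067 0.2617; 0.2950 -0.6119 -0.1947]

matrix = [0.3286 0.2716 -0.4068; -0.2055 -0.2067 0.2617; 0.2950 -0.6119 -0.1947]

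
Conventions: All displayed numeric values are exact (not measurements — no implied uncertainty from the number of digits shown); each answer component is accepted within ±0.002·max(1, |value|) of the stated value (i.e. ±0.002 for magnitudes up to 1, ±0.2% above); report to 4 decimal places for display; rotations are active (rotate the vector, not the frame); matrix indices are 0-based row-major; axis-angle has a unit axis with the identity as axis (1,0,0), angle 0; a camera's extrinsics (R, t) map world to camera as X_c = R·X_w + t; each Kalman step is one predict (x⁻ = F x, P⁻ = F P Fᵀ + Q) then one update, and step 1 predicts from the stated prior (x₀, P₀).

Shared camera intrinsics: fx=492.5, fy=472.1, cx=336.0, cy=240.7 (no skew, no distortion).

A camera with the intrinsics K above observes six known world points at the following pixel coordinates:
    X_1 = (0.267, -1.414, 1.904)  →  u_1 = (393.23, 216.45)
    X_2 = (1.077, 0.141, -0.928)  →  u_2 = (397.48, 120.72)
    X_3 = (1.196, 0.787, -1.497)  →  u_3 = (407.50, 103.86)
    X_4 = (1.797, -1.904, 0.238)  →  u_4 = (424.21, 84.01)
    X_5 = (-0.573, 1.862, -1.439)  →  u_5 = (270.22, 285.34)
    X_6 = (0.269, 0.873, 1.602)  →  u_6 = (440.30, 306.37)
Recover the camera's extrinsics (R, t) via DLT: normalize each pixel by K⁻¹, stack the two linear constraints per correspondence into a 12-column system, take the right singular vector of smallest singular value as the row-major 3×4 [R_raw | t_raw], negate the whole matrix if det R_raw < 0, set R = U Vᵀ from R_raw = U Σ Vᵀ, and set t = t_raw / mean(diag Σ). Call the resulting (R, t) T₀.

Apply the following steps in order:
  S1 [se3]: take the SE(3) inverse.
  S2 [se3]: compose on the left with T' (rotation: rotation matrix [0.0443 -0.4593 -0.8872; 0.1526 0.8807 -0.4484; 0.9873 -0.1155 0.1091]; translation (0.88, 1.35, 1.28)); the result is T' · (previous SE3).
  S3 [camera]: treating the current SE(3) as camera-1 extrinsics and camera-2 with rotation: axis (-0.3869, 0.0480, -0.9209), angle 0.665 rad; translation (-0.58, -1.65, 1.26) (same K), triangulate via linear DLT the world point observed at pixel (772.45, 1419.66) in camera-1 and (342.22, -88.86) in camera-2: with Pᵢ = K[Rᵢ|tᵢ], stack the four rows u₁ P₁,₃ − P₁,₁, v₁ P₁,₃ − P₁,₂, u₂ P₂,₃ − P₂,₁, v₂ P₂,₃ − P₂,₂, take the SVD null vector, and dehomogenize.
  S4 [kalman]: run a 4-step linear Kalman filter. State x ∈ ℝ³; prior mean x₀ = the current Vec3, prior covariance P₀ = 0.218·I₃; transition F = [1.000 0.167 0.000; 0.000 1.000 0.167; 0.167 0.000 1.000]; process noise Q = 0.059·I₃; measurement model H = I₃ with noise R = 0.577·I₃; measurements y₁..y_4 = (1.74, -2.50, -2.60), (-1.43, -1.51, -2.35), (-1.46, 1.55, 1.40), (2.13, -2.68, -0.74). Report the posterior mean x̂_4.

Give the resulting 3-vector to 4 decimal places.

result = (0.1144, -1.0562, -0.0824)

source (pnp_recover): camera pose = R=[0.8348 0.2500 0.4906; -0.5159 0.6665 0.5382; -0.1925 -0.7023 0.6853], t=(0.1800, -0.3800, 6.2194)
after S1 (invert_se3): R=[0.8348 -0.5159 -0.1925; 0.2500 0.6665 -0.7023; 0.4906 0.5382 0.6853], t=(0.8508, 4.5764, -4.1462)
after S2 (compose_se3): R=[-0.5131 -0.8064 -0.2939; 0.1275 0.2670 -0.9552; 0.8488 -0.5276 -0.0341], t=(2.4940, 7.3694, 1.1390)
after S3 (triangulate): (0.9571, -0.6348, 1.8535)
after S4 (kf_track): (0.1144, -1.0562, -0.0824)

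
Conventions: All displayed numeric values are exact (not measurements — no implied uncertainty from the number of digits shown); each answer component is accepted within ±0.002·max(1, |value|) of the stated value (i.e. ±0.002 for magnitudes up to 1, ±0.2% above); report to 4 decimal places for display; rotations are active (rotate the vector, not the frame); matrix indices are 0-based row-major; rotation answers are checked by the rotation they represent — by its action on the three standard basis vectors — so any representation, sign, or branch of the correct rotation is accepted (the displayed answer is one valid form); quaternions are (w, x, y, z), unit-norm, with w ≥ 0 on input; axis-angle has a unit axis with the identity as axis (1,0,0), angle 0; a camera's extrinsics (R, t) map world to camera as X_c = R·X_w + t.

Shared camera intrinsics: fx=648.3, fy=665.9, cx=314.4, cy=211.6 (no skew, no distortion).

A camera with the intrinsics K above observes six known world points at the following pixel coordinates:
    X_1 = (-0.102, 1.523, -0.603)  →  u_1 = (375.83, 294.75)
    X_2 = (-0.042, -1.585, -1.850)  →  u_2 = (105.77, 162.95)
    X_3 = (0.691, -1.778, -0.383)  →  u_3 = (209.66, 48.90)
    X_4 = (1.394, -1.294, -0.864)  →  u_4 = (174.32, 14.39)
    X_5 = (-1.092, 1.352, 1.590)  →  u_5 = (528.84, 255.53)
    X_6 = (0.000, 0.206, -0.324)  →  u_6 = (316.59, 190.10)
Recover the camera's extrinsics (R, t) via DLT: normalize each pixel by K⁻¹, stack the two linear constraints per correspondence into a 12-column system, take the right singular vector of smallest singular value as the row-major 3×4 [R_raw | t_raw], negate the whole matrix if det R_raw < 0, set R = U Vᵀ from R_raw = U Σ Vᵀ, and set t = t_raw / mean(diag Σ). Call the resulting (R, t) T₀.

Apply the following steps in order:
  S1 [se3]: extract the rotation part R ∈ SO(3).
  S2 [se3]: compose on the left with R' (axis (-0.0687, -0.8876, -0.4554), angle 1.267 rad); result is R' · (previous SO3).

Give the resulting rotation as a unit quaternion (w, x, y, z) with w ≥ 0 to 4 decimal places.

rotation (quat) = (0.7028, 0.2953, 0.0923, -0.6405)

source (pnp_recover): camera pose = R=[-0.0609 0.5448 0.8364; -0.7533 0.5247 -0.3966; -0.6549 -0.6541 0.3784], t=(0.1800, -0.4399, 6.5591)
after S1 (rot_of_se3): [-0.0609 0.5448 0.8364; -0.7533 0.5247 -0.3966; -0.6549 -0.6541 0.3784]
after S2 (compose_so3): [0.1624 0.9549 -0.2485; -0.8459 0.0050 -0.5333; -0.5080 0.2968 0.8086]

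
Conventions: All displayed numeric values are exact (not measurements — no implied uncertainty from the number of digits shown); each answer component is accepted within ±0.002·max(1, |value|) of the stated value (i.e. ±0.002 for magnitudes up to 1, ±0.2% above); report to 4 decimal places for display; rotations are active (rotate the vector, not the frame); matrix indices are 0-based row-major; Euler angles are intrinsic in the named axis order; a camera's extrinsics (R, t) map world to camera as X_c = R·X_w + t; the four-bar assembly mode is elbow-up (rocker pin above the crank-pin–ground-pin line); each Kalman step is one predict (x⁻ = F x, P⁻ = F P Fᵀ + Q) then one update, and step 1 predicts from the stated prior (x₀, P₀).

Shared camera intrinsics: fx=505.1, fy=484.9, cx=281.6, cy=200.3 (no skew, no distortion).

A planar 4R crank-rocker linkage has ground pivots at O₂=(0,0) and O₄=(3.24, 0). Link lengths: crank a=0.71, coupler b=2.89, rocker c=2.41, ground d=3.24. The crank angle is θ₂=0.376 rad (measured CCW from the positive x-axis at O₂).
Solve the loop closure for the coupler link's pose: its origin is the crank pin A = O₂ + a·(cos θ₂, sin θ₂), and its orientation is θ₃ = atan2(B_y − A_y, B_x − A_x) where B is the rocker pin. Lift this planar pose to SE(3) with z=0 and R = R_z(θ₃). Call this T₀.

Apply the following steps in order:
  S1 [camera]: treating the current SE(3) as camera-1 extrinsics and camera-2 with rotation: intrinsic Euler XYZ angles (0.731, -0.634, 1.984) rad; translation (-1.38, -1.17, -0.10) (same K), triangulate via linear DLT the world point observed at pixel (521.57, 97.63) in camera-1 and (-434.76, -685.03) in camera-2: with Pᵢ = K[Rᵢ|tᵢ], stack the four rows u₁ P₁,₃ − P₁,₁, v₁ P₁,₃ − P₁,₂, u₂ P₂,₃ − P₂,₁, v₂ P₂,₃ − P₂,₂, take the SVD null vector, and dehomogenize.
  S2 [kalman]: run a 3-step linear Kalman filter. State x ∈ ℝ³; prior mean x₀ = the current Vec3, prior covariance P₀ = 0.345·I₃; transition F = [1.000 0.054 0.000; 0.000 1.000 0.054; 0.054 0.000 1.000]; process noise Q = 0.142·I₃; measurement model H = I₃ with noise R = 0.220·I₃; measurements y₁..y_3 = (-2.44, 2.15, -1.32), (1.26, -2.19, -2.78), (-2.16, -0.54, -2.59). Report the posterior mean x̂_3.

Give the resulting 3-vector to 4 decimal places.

result = (-1.2371, -0.6831, -2.2340)

source (fourbar_fk): coupler pose = R=[0.6942 -0.7198 0.0000; 0.7198 0.6942 0.0000; 0.0000 0.0000 1.0000], t=(0.6604, 0.2607, 0.0000)
after S1 (triangulate): (-0.3015, -0.6554, 1.9424)
after S2 (kf_track): (-1.2371, -0.6831, -2.2340)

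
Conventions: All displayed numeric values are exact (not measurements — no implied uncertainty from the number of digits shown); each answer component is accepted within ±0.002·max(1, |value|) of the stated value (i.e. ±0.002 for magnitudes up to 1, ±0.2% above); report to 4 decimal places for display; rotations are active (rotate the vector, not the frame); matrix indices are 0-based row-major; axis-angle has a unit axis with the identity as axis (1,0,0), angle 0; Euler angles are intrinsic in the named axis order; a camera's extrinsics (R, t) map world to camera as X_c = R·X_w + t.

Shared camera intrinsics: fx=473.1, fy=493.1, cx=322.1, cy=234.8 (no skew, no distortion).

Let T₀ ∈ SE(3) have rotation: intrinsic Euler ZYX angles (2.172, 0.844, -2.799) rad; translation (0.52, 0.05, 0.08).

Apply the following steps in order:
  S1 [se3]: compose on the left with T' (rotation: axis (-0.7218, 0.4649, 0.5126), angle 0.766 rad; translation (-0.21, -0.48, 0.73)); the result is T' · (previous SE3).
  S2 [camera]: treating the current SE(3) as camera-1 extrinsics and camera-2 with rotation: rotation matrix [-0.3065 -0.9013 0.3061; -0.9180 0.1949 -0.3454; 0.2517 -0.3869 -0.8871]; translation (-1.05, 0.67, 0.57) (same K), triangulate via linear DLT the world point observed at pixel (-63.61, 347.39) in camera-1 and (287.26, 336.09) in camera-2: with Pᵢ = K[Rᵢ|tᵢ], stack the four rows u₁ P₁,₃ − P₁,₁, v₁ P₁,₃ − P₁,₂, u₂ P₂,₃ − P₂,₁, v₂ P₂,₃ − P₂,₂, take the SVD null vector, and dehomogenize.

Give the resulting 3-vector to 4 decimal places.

result = (0.3603, -1.5456, -1.3510)

after S1 (compose_se3): R=[-0.7353 0.6007 0.3139; -0.0940 0.3683 -0.9250; -0.6712 -0.7096 -0.2143], t=(0.2355, -0.2595, 0.5505)
after S2 (triangulate): (0.3603, -1.5456, -1.3510)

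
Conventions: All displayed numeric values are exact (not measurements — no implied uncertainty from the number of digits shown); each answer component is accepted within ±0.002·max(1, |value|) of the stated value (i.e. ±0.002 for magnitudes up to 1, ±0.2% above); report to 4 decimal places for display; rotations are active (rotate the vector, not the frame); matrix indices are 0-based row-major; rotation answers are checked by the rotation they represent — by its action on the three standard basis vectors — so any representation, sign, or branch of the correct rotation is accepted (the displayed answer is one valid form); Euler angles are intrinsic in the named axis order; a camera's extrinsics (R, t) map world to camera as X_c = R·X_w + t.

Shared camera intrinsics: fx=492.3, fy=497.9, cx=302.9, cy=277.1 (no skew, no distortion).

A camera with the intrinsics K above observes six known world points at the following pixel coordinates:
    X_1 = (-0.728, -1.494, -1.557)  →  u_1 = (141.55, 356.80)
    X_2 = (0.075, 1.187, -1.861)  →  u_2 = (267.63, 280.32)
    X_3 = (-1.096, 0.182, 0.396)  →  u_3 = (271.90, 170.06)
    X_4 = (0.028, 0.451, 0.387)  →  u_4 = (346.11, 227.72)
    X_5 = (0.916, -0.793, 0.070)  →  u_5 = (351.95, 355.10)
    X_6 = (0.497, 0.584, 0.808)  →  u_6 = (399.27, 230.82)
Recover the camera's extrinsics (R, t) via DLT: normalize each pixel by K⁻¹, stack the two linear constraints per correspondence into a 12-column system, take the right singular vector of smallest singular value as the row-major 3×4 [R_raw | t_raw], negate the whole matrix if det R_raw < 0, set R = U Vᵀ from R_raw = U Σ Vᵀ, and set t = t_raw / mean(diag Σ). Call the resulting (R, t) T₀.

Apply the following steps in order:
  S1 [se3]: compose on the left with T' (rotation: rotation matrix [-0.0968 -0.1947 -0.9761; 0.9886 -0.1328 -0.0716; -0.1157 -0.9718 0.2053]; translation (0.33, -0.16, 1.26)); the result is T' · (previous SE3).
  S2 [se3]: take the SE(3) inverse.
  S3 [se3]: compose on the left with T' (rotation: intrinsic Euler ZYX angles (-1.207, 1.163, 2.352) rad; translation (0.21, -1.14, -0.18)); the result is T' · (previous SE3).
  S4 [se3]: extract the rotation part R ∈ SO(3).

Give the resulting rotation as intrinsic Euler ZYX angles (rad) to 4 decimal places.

rotation (euler_zyx) = (1.9398, 0.0030, -0.7078)

source (pnp_recover): camera pose = R=[0.7111 0.3367 0.6172; 0.6745 -0.5744 -0.4637; 0.1984 0.7461 -0.6356], t=(0.1200, -0.1799, 5.9491)
after S1 (compose_se3): R=[-0.3938 -0.6490 0.6509; 0.5992 0.3558 0.7172; -0.6970 0.6725 0.2488], t=(-5.4534, -0.4433, 2.6424)
after S2 (invert_se3): R=[-0.3938 0.5992 -0.6970; -0.6490 0.3558 0.6725; 0.6509 0.7172 0.2488], t=(-0.0400, -5.1585, 3.2104)
after S3 (compose_se3): R=[-0.3607 -0.7079 -0.6072; 0.9327 -0.2759 -0.2324; -0.0030 -0.6502 0.7598], t=(-0.4664, 4.4379, -2.4924)
after S4 (rot_of_se3): [-0.3607 -0.7079 -0.6072; 0.9327 -0.2759 -0.2324; -0.0030 -0.6502 0.7598]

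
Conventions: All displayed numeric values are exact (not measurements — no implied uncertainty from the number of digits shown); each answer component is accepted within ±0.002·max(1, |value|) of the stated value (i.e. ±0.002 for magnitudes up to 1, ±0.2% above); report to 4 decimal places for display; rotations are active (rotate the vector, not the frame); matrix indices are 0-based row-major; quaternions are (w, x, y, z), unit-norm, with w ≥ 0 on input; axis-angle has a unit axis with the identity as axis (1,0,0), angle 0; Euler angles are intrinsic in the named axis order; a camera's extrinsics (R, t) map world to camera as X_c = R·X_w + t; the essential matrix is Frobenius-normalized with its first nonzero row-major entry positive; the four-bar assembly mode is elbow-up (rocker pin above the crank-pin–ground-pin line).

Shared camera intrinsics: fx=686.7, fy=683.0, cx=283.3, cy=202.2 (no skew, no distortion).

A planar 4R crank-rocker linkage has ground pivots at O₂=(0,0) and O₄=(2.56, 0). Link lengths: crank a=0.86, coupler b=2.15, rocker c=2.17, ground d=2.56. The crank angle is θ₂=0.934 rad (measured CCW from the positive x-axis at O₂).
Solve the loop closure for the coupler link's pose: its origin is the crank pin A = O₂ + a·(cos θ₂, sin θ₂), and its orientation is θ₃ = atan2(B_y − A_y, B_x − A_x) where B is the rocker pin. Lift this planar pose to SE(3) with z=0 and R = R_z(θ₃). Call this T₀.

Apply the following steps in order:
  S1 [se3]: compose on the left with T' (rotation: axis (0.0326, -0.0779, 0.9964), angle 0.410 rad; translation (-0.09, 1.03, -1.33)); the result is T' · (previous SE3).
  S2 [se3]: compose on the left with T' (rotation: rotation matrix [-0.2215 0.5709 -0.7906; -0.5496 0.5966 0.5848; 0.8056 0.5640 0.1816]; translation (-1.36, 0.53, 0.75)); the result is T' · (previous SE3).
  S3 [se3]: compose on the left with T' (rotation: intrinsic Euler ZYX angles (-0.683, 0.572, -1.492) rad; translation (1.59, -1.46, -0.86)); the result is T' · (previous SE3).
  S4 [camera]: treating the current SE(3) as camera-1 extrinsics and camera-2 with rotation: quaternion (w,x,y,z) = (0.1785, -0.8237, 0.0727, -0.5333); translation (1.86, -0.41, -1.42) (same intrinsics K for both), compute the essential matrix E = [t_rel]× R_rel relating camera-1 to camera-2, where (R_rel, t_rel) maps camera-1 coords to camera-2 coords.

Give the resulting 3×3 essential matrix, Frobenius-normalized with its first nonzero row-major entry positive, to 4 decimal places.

matrix = [0.1754 0.2353 0.5444; -0.1530 -0.6269 0.1757; 0.0435 -0.1102 0.3951]

source (fourbar_fk): coupler pose = R=[0.7458 -0.6662 0.0000; 0.6662 0.7458 0.0000; 0.0000 0.0000 1.0000], t=(0.5114, 0.6914, 0.0000)
after S1 (compose_se3): R=[0.4193 -0.9074 -0.0284; 0.9074 0.4199 -0.0194; 0.0295 -0.0176 0.9994], t=(0.1043, 1.8675, -1.3082)
after S2 (compose_se3): R=[0.4018 0.4546 -0.7949; 0.3282 0.7389 0.5885; 0.8549 -0.4974 0.1477], t=(0.7173, 0.8218, 1.6497)
after S3 (compose_se3): R=[0.7071 -0.3055 -0.6377; 0.5567 -0.3157 0.7684; -0.4360 -0.8984 -0.0532], t=(2.8471, -0.2793, -1.8280)
after S4 (essential): [0.1754 0.2353 0.5444; -0.1530 -0.6269 0.1757; 0.0435 -0.1102 0.3951]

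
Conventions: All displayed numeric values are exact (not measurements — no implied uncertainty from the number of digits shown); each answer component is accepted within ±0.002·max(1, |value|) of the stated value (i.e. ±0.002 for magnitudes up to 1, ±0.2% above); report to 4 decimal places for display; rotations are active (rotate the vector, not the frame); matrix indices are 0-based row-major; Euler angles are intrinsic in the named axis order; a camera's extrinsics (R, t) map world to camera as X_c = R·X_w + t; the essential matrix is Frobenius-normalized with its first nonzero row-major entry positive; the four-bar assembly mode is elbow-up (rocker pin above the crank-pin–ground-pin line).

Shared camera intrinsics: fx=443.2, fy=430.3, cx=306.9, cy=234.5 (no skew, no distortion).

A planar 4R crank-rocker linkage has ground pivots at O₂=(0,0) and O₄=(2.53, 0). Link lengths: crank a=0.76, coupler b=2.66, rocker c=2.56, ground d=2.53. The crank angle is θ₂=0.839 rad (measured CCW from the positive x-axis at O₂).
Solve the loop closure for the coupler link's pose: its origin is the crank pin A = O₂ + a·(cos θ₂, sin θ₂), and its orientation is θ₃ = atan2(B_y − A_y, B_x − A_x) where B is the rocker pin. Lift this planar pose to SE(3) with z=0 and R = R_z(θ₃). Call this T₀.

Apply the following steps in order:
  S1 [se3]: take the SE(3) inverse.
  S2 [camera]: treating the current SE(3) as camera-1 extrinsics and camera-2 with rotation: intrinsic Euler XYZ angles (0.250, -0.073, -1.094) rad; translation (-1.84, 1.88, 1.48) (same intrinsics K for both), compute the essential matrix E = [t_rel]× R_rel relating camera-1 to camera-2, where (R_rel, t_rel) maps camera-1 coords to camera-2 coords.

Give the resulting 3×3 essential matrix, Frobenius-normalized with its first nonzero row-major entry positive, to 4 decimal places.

source (fourbar_fk): coupler pose = R=[0.6667 -0.7453 0.0000; 0.7453 0.6667 0.0000; 0.0000 0.0000 1.0000], t=(0.5078, 0.5654, 0.0000)
after S1 (invert_se3): R=[0.6667 0.7453 0.0000; -0.7453 0.6667 -0.0000; 0.0000 0.0000 1.0000], t=(-0.7600, 0.0015, 0.0000)
after S2 (essential): [0.1122 -0.2696 0.5629; 0.4073 0.1853 0.2717; -0.3776 -0.4108 0.1119]

matrix = [0.1122 -0.2696 0.5629; 0.4073 0.1853 0.2717; -0.3776 -0.4108 0.1119]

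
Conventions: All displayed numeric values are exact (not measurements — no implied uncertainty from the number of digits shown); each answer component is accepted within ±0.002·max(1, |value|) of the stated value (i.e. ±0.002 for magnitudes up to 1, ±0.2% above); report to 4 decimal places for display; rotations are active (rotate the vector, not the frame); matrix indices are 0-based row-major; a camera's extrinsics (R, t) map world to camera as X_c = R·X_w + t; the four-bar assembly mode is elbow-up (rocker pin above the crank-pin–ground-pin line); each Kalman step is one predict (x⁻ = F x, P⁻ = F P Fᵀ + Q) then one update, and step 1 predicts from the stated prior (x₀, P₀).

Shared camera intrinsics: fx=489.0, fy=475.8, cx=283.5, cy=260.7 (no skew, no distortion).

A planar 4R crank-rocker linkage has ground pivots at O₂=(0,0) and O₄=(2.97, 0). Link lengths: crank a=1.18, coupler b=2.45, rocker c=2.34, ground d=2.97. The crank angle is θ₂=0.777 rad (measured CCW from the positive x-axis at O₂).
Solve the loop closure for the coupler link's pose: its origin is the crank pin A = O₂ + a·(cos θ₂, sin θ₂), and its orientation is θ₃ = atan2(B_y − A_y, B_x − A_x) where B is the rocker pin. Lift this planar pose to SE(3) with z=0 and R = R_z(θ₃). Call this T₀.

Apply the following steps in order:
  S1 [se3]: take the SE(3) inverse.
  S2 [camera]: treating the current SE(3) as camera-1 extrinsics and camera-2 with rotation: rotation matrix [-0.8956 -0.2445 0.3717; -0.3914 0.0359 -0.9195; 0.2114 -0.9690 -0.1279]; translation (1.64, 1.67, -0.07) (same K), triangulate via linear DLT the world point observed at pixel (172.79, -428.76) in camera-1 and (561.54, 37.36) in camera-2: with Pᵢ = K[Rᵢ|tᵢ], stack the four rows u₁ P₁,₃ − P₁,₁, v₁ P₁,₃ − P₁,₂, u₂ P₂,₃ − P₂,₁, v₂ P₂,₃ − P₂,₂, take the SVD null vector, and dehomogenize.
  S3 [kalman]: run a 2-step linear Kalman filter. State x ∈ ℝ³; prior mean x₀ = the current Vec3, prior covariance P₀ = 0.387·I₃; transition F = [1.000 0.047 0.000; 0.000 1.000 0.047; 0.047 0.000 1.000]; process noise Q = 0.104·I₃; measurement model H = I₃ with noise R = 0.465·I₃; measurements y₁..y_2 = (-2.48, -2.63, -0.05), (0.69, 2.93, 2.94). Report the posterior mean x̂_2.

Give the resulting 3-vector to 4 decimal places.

result = (0.1062, 0.1675, 1.7346)

source (fourbar_fk): coupler pose = R=[0.7892 -0.6141 0.0000; 0.6141 0.7892 0.0000; 0.0000 0.0000 1.0000], t=(0.8414, 0.8273, 0.0000)
after S1 (invert_se3): R=[0.7892 0.6141 0.0000; -0.6141 0.7892 0.0000; 0.0000 0.0000 1.0000], t=(-1.1721, -0.1363, 0.0000)
after S2 (triangulate): (1.9844, -1.2343, 1.6073)
after S3 (kf_track): (0.1062, 0.1675, 1.7346)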